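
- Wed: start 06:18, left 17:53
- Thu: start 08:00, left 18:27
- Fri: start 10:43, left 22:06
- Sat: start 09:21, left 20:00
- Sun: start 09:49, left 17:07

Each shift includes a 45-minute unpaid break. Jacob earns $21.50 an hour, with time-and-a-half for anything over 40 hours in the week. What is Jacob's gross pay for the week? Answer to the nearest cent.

$1105.64

Wed: 06:18–17:53 = 11 h 35 min; less 45 min break → 10 h 50 min
Thu: 08:00–18:27 = 10 h 27 min; less 45 min break → 9 h 42 min
Fri: 10:43–22:06 = 11 h 23 min; less 45 min break → 10 h 38 min
Sat: 09:21–20:00 = 10 h 39 min; less 45 min break → 9 h 54 min
Sun: 09:49–17:07 = 7 h 18 min; less 45 min break → 6 h 33 min
Total worked: 47 h 37 min = 2857 min.
Regular 40 h 0 min = 2400 min at $21.50/h; overtime 7 h 37 min = 457 min at $32.25/h.
Pay = (2400 × $21.50 + 457 × $32.25) ÷ 60 = $1105.64.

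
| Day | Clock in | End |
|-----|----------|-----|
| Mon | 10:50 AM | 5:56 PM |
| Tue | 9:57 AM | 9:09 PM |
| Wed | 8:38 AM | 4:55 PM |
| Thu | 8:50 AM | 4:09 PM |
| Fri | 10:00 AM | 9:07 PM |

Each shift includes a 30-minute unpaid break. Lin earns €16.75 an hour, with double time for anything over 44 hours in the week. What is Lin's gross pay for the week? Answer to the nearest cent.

Mon: 10:50 AM–5:56 PM = 7 h 6 min; less 30 min break → 6 h 36 min
Tue: 9:57 AM–9:09 PM = 11 h 12 min; less 30 min break → 10 h 42 min
Wed: 8:38 AM–4:55 PM = 8 h 17 min; less 30 min break → 7 h 47 min
Thu: 8:50 AM–4:09 PM = 7 h 19 min; less 30 min break → 6 h 49 min
Fri: 10:00 AM–9:07 PM = 11 h 7 min; less 30 min break → 10 h 37 min
Total worked: 42 h 31 min = 2551 min.
Regular 42 h 31 min = 2551 min at €16.75/h; overtime 0 h 0 min = 0 min at €33.50/h.
Pay = (2551 × €16.75 + 0 × €33.50) ÷ 60 = €712.15.

€712.15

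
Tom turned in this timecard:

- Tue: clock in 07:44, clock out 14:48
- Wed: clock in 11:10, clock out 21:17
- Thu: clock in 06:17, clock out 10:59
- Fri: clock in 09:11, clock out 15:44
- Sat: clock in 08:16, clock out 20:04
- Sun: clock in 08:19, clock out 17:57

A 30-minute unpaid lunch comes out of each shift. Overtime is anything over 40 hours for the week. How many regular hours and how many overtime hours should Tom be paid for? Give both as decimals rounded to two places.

Regular 40.00 hours, overtime 6.87 hours

Tue: 07:44–14:48 = 7 h 4 min; less 30 min break → 6 h 34 min
Wed: 11:10–21:17 = 10 h 7 min; less 30 min break → 9 h 37 min
Thu: 06:17–10:59 = 4 h 42 min; less 30 min break → 4 h 12 min
Fri: 09:11–15:44 = 6 h 33 min; less 30 min break → 6 h 3 min
Sat: 08:16–20:04 = 11 h 48 min; less 30 min break → 11 h 18 min
Sun: 08:19–17:57 = 9 h 38 min; less 30 min break → 9 h 8 min
Total worked: 46 h 52 min = 46.87 h.
Threshold 40 h → overtime 6 h 52 min, regular 40 h 0 min.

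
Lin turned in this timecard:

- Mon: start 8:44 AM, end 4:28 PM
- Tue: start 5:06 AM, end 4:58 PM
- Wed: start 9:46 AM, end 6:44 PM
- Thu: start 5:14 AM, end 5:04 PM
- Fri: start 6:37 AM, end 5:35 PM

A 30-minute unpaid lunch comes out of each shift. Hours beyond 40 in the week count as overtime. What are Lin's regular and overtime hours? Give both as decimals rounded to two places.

Regular 40.00 hours, overtime 8.87 hours

Mon: 8:44 AM–4:28 PM = 7 h 44 min; less 30 min break → 7 h 14 min
Tue: 5:06 AM–4:58 PM = 11 h 52 min; less 30 min break → 11 h 22 min
Wed: 9:46 AM–6:44 PM = 8 h 58 min; less 30 min break → 8 h 28 min
Thu: 5:14 AM–5:04 PM = 11 h 50 min; less 30 min break → 11 h 20 min
Fri: 6:37 AM–5:35 PM = 10 h 58 min; less 30 min break → 10 h 28 min
Total worked: 48 h 52 min = 48.87 h.
Threshold 40 h → overtime 8 h 52 min, regular 40 h 0 min.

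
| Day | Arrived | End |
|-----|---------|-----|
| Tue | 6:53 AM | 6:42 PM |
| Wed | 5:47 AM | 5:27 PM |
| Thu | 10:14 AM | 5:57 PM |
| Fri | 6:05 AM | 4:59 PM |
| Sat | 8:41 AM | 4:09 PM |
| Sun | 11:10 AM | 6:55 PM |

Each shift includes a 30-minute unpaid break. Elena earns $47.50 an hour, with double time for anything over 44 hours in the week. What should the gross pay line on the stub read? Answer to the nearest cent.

Tue: 6:53 AM–6:42 PM = 11 h 49 min; less 30 min break → 11 h 19 min
Wed: 5:47 AM–5:27 PM = 11 h 40 min; less 30 min break → 11 h 10 min
Thu: 10:14 AM–5:57 PM = 7 h 43 min; less 30 min break → 7 h 13 min
Fri: 6:05 AM–4:59 PM = 10 h 54 min; less 30 min break → 10 h 24 min
Sat: 8:41 AM–4:09 PM = 7 h 28 min; less 30 min break → 6 h 58 min
Sun: 11:10 AM–6:55 PM = 7 h 45 min; less 30 min break → 7 h 15 min
Total worked: 54 h 19 min = 3259 min.
Regular 44 h 0 min = 2640 min at $47.50/h; overtime 10 h 19 min = 619 min at $95.00/h.
Pay = (2640 × $47.50 + 619 × $95.00) ÷ 60 = $3070.08.

$3070.08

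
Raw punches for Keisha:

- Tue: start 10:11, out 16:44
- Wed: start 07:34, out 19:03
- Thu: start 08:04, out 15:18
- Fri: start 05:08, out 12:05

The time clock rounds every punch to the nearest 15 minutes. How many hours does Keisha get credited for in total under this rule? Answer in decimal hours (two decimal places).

Tue: in 10:11→10:15, out 16:44→16:45; 6 h 30 min
Wed: in 07:34→07:30, out 19:03→19:00; 11 h 30 min
Thu: in 08:04→08:00, out 15:18→15:15; 7 h 15 min
Fri: in 05:08→05:15, out 12:05→12:00; 6 h 45 min
Total credited: 32 h 0 min.

32.00 hours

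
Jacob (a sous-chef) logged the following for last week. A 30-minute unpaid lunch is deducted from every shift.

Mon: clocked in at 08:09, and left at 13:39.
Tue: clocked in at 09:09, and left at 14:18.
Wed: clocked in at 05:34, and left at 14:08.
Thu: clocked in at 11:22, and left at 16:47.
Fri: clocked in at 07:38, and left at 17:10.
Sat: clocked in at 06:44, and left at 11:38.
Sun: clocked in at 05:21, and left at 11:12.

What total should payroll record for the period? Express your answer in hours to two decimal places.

Mon: 08:09–13:39 = 5 h 30 min; less 30 min break → 5 h 0 min
Tue: 09:09–14:18 = 5 h 9 min; less 30 min break → 4 h 39 min
Wed: 05:34–14:08 = 8 h 34 min; less 30 min break → 8 h 4 min
Thu: 11:22–16:47 = 5 h 25 min; less 30 min break → 4 h 55 min
Fri: 07:38–17:10 = 9 h 32 min; less 30 min break → 9 h 2 min
Sat: 06:44–11:38 = 4 h 54 min; less 30 min break → 4 h 24 min
Sun: 05:21–11:12 = 5 h 51 min; less 30 min break → 5 h 21 min
Total: 5 h 0 min + 4 h 39 min + 8 h 4 min + 4 h 55 min + 9 h 2 min + 4 h 24 min + 5 h 21 min = 41 h 25 min.

41.42 hours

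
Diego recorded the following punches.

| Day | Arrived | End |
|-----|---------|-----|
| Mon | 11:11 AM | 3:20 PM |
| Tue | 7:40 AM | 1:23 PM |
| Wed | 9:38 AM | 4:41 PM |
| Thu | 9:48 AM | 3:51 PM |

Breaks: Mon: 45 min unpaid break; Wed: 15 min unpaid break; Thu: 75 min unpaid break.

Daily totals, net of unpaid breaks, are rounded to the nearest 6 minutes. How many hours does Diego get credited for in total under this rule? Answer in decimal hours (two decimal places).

Mon: 11:11 AM–3:20 PM = 4 h 9 min − 45 min = 3 h 24 min → rounds to 3 h 24 min
Tue: 7:40 AM–1:23 PM = 5 h 43 min → rounds to 5 h 42 min
Wed: 9:38 AM–4:41 PM = 7 h 3 min − 15 min = 6 h 48 min → rounds to 6 h 48 min
Thu: 9:48 AM–3:51 PM = 6 h 3 min − 75 min = 4 h 48 min → rounds to 4 h 48 min
Total credited: 20 h 42 min.

20.70 hours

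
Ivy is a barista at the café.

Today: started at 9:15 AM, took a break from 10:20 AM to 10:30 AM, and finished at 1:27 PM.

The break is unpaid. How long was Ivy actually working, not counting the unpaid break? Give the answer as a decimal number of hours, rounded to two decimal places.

Today: 9:15 AM–1:27 PM = 4 h 12 min; less 10 min break → 4 h 2 min

4.03 hours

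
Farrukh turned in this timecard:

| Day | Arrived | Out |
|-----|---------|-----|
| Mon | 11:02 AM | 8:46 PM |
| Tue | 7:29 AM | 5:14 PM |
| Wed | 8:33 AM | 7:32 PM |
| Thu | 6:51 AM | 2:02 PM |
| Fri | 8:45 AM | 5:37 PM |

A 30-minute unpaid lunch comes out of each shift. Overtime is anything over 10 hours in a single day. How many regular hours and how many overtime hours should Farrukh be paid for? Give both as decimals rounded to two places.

Regular 43.53 hours, overtime 0.48 hours

Mon: 11:02 AM–8:46 PM = 9 h 44 min; less 30 min break → 9 h 14 min
Tue: 7:29 AM–5:14 PM = 9 h 45 min; less 30 min break → 9 h 15 min
Wed: 8:33 AM–7:32 PM = 10 h 59 min; less 30 min break → 10 h 29 min
Thu: 6:51 AM–2:02 PM = 7 h 11 min; less 30 min break → 6 h 41 min
Fri: 8:45 AM–5:37 PM = 8 h 52 min; less 30 min break → 8 h 22 min
Mon reg 9 h 14 min / OT 0 h 0 min; Tue reg 9 h 15 min / OT 0 h 0 min; Wed reg 10 h 0 min / OT 0 h 29 min; Thu reg 6 h 41 min / OT 0 h 0 min; Fri reg 8 h 22 min / OT 0 h 0 min.
Totals: regular 43 h 32 min, overtime 0 h 29 min.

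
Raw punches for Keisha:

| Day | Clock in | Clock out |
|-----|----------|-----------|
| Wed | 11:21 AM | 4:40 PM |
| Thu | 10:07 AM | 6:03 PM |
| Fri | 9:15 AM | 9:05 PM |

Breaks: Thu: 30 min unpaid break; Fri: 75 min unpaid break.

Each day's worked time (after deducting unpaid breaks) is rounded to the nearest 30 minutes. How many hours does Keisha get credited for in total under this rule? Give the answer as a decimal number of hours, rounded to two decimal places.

Wed: 11:21 AM–4:40 PM = 5 h 19 min → rounds to 5 h 30 min
Thu: 10:07 AM–6:03 PM = 7 h 56 min − 30 min = 7 h 26 min → rounds to 7 h 30 min
Fri: 9:15 AM–9:05 PM = 11 h 50 min − 75 min = 10 h 35 min → rounds to 10 h 30 min
Total credited: 23 h 30 min.

23.50 hours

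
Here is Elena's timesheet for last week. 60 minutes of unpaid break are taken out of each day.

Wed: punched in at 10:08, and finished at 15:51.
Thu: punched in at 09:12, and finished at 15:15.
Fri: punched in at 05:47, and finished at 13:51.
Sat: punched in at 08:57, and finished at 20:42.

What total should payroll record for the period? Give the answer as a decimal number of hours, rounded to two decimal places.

Wed: 10:08–15:51 = 5 h 43 min; less 60 min break → 4 h 43 min
Thu: 09:12–15:15 = 6 h 3 min; less 60 min break → 5 h 3 min
Fri: 05:47–13:51 = 8 h 4 min; less 60 min break → 7 h 4 min
Sat: 08:57–20:42 = 11 h 45 min; less 60 min break → 10 h 45 min
Total: 4 h 43 min + 5 h 3 min + 7 h 4 min + 10 h 45 min = 27 h 35 min.

27.58 hours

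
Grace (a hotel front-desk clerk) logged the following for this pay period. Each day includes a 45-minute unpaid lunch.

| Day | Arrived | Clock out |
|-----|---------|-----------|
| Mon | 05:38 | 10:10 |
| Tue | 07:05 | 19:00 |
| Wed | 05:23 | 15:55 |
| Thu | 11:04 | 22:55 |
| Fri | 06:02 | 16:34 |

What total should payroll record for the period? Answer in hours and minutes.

45 h 37 min

Mon: 05:38–10:10 = 4 h 32 min; less 45 min break → 3 h 47 min
Tue: 07:05–19:00 = 11 h 55 min; less 45 min break → 11 h 10 min
Wed: 05:23–15:55 = 10 h 32 min; less 45 min break → 9 h 47 min
Thu: 11:04–22:55 = 11 h 51 min; less 45 min break → 11 h 6 min
Fri: 06:02–16:34 = 10 h 32 min; less 45 min break → 9 h 47 min
Total: 3 h 47 min + 11 h 10 min + 9 h 47 min + 11 h 6 min + 9 h 47 min = 45 h 37 min.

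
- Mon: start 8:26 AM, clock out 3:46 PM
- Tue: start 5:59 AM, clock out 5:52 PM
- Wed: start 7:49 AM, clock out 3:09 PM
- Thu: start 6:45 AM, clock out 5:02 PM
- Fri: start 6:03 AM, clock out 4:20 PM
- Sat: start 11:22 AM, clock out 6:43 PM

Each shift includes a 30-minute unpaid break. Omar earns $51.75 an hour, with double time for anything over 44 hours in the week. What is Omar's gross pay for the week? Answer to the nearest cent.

$3049.80

Mon: 8:26 AM–3:46 PM = 7 h 20 min; less 30 min break → 6 h 50 min
Tue: 5:59 AM–5:52 PM = 11 h 53 min; less 30 min break → 11 h 23 min
Wed: 7:49 AM–3:09 PM = 7 h 20 min; less 30 min break → 6 h 50 min
Thu: 6:45 AM–5:02 PM = 10 h 17 min; less 30 min break → 9 h 47 min
Fri: 6:03 AM–4:20 PM = 10 h 17 min; less 30 min break → 9 h 47 min
Sat: 11:22 AM–6:43 PM = 7 h 21 min; less 30 min break → 6 h 51 min
Total worked: 51 h 28 min = 3088 min.
Regular 44 h 0 min = 2640 min at $51.75/h; overtime 7 h 28 min = 448 min at $103.50/h.
Pay = (2640 × $51.75 + 448 × $103.50) ÷ 60 = $3049.80.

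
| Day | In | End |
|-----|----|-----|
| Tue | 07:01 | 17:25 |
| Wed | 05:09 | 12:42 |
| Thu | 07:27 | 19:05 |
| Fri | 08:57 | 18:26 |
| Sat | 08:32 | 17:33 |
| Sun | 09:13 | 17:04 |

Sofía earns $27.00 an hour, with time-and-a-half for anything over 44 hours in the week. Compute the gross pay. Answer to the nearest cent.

Tue: 07:01–17:25 = 10 h 24 min
Wed: 05:09–12:42 = 7 h 33 min
Thu: 07:27–19:05 = 11 h 38 min
Fri: 08:57–18:26 = 9 h 29 min
Sat: 08:32–17:33 = 9 h 1 min
Sun: 09:13–17:04 = 7 h 51 min
Total worked: 55 h 56 min = 3356 min.
Regular 44 h 0 min = 2640 min at $27.00/h; overtime 11 h 56 min = 716 min at $40.50/h.
Pay = (2640 × $27.00 + 716 × $40.50) ÷ 60 = $1671.30.

$1671.30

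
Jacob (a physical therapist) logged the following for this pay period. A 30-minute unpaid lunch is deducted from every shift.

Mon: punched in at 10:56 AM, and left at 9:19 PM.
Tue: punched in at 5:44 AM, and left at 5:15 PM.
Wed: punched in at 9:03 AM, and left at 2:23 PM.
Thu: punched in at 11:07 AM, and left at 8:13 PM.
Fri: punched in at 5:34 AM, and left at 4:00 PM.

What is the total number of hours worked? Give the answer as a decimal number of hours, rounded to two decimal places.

44.27 hours

Mon: 10:56 AM–9:19 PM = 10 h 23 min; less 30 min break → 9 h 53 min
Tue: 5:44 AM–5:15 PM = 11 h 31 min; less 30 min break → 11 h 1 min
Wed: 9:03 AM–2:23 PM = 5 h 20 min; less 30 min break → 4 h 50 min
Thu: 11:07 AM–8:13 PM = 9 h 6 min; less 30 min break → 8 h 36 min
Fri: 5:34 AM–4:00 PM = 10 h 26 min; less 30 min break → 9 h 56 min
Total: 9 h 53 min + 11 h 1 min + 4 h 50 min + 8 h 36 min + 9 h 56 min = 44 h 16 min.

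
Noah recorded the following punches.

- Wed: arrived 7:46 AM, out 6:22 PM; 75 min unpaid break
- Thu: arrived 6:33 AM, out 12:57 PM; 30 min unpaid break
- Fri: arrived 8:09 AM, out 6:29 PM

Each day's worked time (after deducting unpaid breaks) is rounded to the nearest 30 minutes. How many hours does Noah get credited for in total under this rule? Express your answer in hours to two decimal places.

Wed: 7:46 AM–6:22 PM = 10 h 36 min − 75 min = 9 h 21 min → rounds to 9 h 30 min
Thu: 6:33 AM–12:57 PM = 6 h 24 min − 30 min = 5 h 54 min → rounds to 6 h 0 min
Fri: 8:09 AM–6:29 PM = 10 h 20 min → rounds to 10 h 30 min
Total credited: 26 h 0 min.

26.00 hours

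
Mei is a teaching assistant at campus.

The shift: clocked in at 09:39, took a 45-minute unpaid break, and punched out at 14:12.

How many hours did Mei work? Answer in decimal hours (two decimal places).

3.80 hours

The shift: 09:39–14:12 = 4 h 33 min; less 45 min break → 3 h 48 min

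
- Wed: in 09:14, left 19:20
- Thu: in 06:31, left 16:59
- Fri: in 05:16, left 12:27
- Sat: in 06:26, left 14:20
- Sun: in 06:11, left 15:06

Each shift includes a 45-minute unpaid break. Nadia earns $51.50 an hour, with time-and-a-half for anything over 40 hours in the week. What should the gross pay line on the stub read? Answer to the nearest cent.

$2123.09

Wed: 09:14–19:20 = 10 h 6 min; less 45 min break → 9 h 21 min
Thu: 06:31–16:59 = 10 h 28 min; less 45 min break → 9 h 43 min
Fri: 05:16–12:27 = 7 h 11 min; less 45 min break → 6 h 26 min
Sat: 06:26–14:20 = 7 h 54 min; less 45 min break → 7 h 9 min
Sun: 06:11–15:06 = 8 h 55 min; less 45 min break → 8 h 10 min
Total worked: 40 h 49 min = 2449 min.
Regular 40 h 0 min = 2400 min at $51.50/h; overtime 0 h 49 min = 49 min at $77.25/h.
Pay = (2400 × $51.50 + 49 × $77.25) ÷ 60 = $2123.09.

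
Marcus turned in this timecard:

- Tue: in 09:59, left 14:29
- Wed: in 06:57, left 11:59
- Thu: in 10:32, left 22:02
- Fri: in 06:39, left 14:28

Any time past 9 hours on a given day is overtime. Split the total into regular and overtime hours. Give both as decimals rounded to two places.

Tue: 09:59–14:29 = 4 h 30 min
Wed: 06:57–11:59 = 5 h 2 min
Thu: 10:32–22:02 = 11 h 30 min
Fri: 06:39–14:28 = 7 h 49 min
Tue reg 4 h 30 min / OT 0 h 0 min; Wed reg 5 h 2 min / OT 0 h 0 min; Thu reg 9 h 0 min / OT 2 h 30 min; Fri reg 7 h 49 min / OT 0 h 0 min.
Totals: regular 26 h 21 min, overtime 2 h 30 min.

Regular 26.35 hours, overtime 2.50 hours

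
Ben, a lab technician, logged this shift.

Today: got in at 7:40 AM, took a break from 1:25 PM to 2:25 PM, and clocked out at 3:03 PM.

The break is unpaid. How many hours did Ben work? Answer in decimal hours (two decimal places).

Today: 7:40 AM–3:03 PM = 7 h 23 min; less 60 min break → 6 h 23 min

6.38 hours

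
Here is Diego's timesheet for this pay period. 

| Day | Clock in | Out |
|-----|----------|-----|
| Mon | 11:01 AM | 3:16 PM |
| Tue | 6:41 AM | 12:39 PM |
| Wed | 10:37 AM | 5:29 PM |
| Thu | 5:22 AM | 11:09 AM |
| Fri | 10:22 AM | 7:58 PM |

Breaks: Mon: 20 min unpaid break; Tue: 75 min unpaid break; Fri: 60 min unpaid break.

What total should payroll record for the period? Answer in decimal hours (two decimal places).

29.88 hours

Mon: 11:01 AM–3:16 PM = 4 h 15 min; less 20 min break → 3 h 55 min
Tue: 6:41 AM–12:39 PM = 5 h 58 min; less 75 min break → 4 h 43 min
Wed: 10:37 AM–5:29 PM = 6 h 52 min
Thu: 5:22 AM–11:09 AM = 5 h 47 min
Fri: 10:22 AM–7:58 PM = 9 h 36 min; less 60 min break → 8 h 36 min
Total: 3 h 55 min + 4 h 43 min + 6 h 52 min + 5 h 47 min + 8 h 36 min = 29 h 53 min.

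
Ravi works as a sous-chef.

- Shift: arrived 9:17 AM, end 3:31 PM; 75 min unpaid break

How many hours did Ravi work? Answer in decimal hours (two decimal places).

4.98 hours

Shift: 9:17 AM–3:31 PM = 6 h 14 min; less 75 min break → 4 h 59 min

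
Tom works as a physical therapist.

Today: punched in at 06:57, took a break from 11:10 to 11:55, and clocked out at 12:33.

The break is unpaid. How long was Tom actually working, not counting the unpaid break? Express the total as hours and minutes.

4 h 51 min

Today: 06:57–12:33 = 5 h 36 min; less 45 min break → 4 h 51 min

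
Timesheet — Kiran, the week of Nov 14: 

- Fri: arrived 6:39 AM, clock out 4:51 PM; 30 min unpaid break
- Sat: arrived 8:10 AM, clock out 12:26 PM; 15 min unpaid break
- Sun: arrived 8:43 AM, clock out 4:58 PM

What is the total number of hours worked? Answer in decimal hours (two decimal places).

Fri: 6:39 AM–4:51 PM = 10 h 12 min; less 30 min break → 9 h 42 min
Sat: 8:10 AM–12:26 PM = 4 h 16 min; less 15 min break → 4 h 1 min
Sun: 8:43 AM–4:58 PM = 8 h 15 min
Total: 9 h 42 min + 4 h 1 min + 8 h 15 min = 21 h 58 min.

21.97 hours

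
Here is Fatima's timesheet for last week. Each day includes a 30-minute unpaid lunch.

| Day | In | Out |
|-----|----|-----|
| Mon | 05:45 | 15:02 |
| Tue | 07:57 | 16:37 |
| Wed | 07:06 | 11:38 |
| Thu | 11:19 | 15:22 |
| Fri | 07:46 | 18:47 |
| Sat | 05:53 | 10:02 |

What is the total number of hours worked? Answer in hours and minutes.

38 h 42 min

Mon: 05:45–15:02 = 9 h 17 min; less 30 min break → 8 h 47 min
Tue: 07:57–16:37 = 8 h 40 min; less 30 min break → 8 h 10 min
Wed: 07:06–11:38 = 4 h 32 min; less 30 min break → 4 h 2 min
Thu: 11:19–15:22 = 4 h 3 min; less 30 min break → 3 h 33 min
Fri: 07:46–18:47 = 11 h 1 min; less 30 min break → 10 h 31 min
Sat: 05:53–10:02 = 4 h 9 min; less 30 min break → 3 h 39 min
Total: 8 h 47 min + 8 h 10 min + 4 h 2 min + 3 h 33 min + 10 h 31 min + 3 h 39 min = 38 h 42 min.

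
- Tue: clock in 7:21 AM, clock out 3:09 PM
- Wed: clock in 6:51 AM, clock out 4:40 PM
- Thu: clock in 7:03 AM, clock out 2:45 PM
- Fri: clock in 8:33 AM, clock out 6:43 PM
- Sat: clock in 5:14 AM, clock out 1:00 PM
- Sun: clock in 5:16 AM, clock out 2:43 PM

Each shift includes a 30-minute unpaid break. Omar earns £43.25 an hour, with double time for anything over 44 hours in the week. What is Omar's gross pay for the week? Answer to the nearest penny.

£2396.05

Tue: 7:21 AM–3:09 PM = 7 h 48 min; less 30 min break → 7 h 18 min
Wed: 6:51 AM–4:40 PM = 9 h 49 min; less 30 min break → 9 h 19 min
Thu: 7:03 AM–2:45 PM = 7 h 42 min; less 30 min break → 7 h 12 min
Fri: 8:33 AM–6:43 PM = 10 h 10 min; less 30 min break → 9 h 40 min
Sat: 5:14 AM–1:00 PM = 7 h 46 min; less 30 min break → 7 h 16 min
Sun: 5:16 AM–2:43 PM = 9 h 27 min; less 30 min break → 8 h 57 min
Total worked: 49 h 42 min = 2982 min.
Regular 44 h 0 min = 2640 min at £43.25/h; overtime 5 h 42 min = 342 min at £86.50/h.
Pay = (2640 × £43.25 + 342 × £86.50) ÷ 60 = £2396.05.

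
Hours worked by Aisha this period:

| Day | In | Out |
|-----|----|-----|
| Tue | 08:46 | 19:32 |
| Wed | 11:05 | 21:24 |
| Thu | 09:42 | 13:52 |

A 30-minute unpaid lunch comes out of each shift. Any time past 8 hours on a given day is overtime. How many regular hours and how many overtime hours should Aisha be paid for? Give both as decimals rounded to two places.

Regular 19.67 hours, overtime 4.08 hours

Tue: 08:46–19:32 = 10 h 46 min; less 30 min break → 10 h 16 min
Wed: 11:05–21:24 = 10 h 19 min; less 30 min break → 9 h 49 min
Thu: 09:42–13:52 = 4 h 10 min; less 30 min break → 3 h 40 min
Tue reg 8 h 0 min / OT 2 h 16 min; Wed reg 8 h 0 min / OT 1 h 49 min; Thu reg 3 h 40 min / OT 0 h 0 min.
Totals: regular 19 h 40 min, overtime 4 h 5 min.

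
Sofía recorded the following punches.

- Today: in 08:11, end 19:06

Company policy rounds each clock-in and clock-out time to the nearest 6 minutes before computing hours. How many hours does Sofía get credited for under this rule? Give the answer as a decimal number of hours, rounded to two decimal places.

Today: in 08:11→08:12, out 19:06→19:06; 10 h 54 min

10.90 hours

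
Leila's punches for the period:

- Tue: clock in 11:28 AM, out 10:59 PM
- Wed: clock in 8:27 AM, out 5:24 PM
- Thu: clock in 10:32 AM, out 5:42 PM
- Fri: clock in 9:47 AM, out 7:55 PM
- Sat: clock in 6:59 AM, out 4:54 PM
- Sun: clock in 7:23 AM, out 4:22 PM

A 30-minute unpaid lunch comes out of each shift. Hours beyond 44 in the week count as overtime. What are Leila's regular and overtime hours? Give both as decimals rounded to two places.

Regular 44.00 hours, overtime 9.67 hours

Tue: 11:28 AM–10:59 PM = 11 h 31 min; less 30 min break → 11 h 1 min
Wed: 8:27 AM–5:24 PM = 8 h 57 min; less 30 min break → 8 h 27 min
Thu: 10:32 AM–5:42 PM = 7 h 10 min; less 30 min break → 6 h 40 min
Fri: 9:47 AM–7:55 PM = 10 h 8 min; less 30 min break → 9 h 38 min
Sat: 6:59 AM–4:54 PM = 9 h 55 min; less 30 min break → 9 h 25 min
Sun: 7:23 AM–4:22 PM = 8 h 59 min; less 30 min break → 8 h 29 min
Total worked: 53 h 40 min = 53.67 h.
Threshold 44 h → overtime 9 h 40 min, regular 44 h 0 min.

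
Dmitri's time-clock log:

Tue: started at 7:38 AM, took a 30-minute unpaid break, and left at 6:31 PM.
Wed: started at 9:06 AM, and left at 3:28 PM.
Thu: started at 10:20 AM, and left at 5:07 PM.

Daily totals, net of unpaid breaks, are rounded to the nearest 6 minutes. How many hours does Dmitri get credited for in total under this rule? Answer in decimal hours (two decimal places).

23.60 hours

Tue: 7:38 AM–6:31 PM = 10 h 53 min − 30 min = 10 h 23 min → rounds to 10 h 24 min
Wed: 9:06 AM–3:28 PM = 6 h 22 min → rounds to 6 h 24 min
Thu: 10:20 AM–5:07 PM = 6 h 47 min → rounds to 6 h 48 min
Total credited: 23 h 36 min.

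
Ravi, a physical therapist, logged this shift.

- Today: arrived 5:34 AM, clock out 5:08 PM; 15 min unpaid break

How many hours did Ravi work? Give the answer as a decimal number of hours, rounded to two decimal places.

11.32 hours

Today: 5:34 AM–5:08 PM = 11 h 34 min; less 15 min break → 11 h 19 min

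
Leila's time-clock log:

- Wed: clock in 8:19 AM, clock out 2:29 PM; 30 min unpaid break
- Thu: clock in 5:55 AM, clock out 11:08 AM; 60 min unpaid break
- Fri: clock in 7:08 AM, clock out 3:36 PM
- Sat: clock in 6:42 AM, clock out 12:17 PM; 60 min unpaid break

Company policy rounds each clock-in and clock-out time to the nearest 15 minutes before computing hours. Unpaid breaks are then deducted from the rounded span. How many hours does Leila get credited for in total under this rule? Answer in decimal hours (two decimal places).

Wed: in 8:19 AM→8:15 AM, out 2:29 PM→2:30 PM; 6 h 15 min − 30 min = 5 h 45 min
Thu: in 5:55 AM→6:00 AM, out 11:08 AM→11:15 AM; 5 h 15 min − 60 min = 4 h 15 min
Fri: in 7:08 AM→7:15 AM, out 3:36 PM→3:30 PM; 8 h 15 min
Sat: in 6:42 AM→6:45 AM, out 12:17 PM→12:15 PM; 5 h 30 min − 60 min = 4 h 30 min
Total credited: 22 h 45 min.

22.75 hours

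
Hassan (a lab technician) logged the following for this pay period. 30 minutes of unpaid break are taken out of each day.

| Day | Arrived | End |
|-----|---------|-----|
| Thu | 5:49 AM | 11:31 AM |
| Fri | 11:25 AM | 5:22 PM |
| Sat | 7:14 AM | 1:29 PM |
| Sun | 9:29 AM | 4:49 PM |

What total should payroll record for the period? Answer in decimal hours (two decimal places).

Thu: 5:49 AM–11:31 AM = 5 h 42 min; less 30 min break → 5 h 12 min
Fri: 11:25 AM–5:22 PM = 5 h 57 min; less 30 min break → 5 h 27 min
Sat: 7:14 AM–1:29 PM = 6 h 15 min; less 30 min break → 5 h 45 min
Sun: 9:29 AM–4:49 PM = 7 h 20 min; less 30 min break → 6 h 50 min
Total: 5 h 12 min + 5 h 27 min + 5 h 45 min + 6 h 50 min = 23 h 14 min.

23.23 hours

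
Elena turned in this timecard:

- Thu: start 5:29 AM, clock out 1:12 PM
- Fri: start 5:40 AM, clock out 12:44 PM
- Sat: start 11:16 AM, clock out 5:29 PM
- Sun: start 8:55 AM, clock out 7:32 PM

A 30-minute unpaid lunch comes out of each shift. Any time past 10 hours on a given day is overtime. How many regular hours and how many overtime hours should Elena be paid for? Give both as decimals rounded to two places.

Regular 29.50 hours, overtime 0.12 hours

Thu: 5:29 AM–1:12 PM = 7 h 43 min; less 30 min break → 7 h 13 min
Fri: 5:40 AM–12:44 PM = 7 h 4 min; less 30 min break → 6 h 34 min
Sat: 11:16 AM–5:29 PM = 6 h 13 min; less 30 min break → 5 h 43 min
Sun: 8:55 AM–7:32 PM = 10 h 37 min; less 30 min break → 10 h 7 min
Thu reg 7 h 13 min / OT 0 h 0 min; Fri reg 6 h 34 min / OT 0 h 0 min; Sat reg 5 h 43 min / OT 0 h 0 min; Sun reg 10 h 0 min / OT 0 h 7 min.
Totals: regular 29 h 30 min, overtime 0 h 7 min.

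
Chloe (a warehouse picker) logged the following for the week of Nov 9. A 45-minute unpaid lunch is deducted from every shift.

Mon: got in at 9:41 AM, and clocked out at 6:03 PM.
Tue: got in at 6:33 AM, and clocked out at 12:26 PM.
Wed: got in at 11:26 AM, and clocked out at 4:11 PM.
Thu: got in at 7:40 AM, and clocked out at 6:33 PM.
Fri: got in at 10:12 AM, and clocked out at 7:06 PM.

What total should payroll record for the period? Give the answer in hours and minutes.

Mon: 9:41 AM–6:03 PM = 8 h 22 min; less 45 min break → 7 h 37 min
Tue: 6:33 AM–12:26 PM = 5 h 53 min; less 45 min break → 5 h 8 min
Wed: 11:26 AM–4:11 PM = 4 h 45 min; less 45 min break → 4 h 0 min
Thu: 7:40 AM–6:33 PM = 10 h 53 min; less 45 min break → 10 h 8 min
Fri: 10:12 AM–7:06 PM = 8 h 54 min; less 45 min break → 8 h 9 min
Total: 7 h 37 min + 5 h 8 min + 4 h 0 min + 10 h 8 min + 8 h 9 min = 35 h 2 min.

35 h 2 min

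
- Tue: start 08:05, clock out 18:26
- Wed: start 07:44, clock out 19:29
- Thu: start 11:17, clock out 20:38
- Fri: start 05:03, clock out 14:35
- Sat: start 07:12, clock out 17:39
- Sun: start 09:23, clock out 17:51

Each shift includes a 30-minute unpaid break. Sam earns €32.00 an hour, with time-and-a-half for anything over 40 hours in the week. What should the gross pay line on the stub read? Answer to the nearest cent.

€2091.20

Tue: 08:05–18:26 = 10 h 21 min; less 30 min break → 9 h 51 min
Wed: 07:44–19:29 = 11 h 45 min; less 30 min break → 11 h 15 min
Thu: 11:17–20:38 = 9 h 21 min; less 30 min break → 8 h 51 min
Fri: 05:03–14:35 = 9 h 32 min; less 30 min break → 9 h 2 min
Sat: 07:12–17:39 = 10 h 27 min; less 30 min break → 9 h 57 min
Sun: 09:23–17:51 = 8 h 28 min; less 30 min break → 7 h 58 min
Total worked: 56 h 54 min = 3414 min.
Regular 40 h 0 min = 2400 min at €32.00/h; overtime 16 h 54 min = 1014 min at €48.00/h.
Pay = (2400 × €32.00 + 1014 × €48.00) ÷ 60 = €2091.20.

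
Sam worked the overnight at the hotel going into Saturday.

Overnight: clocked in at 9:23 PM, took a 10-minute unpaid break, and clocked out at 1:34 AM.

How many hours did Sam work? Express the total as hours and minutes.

Overnight: 9:23 PM → midnight = 2 h 37 min; midnight → 1:34 AM = 1 h 34 min; span 4 h 11 min; less 10 min break → 4 h 1 min

4 h 1 min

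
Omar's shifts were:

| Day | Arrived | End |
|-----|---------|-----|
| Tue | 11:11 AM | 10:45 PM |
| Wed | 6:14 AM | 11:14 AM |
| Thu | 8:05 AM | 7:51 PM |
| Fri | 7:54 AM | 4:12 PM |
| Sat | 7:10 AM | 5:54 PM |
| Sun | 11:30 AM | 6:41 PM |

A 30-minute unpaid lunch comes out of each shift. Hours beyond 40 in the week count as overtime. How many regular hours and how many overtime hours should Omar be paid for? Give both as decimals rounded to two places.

Tue: 11:11 AM–10:45 PM = 11 h 34 min; less 30 min break → 11 h 4 min
Wed: 6:14 AM–11:14 AM = 5 h 0 min; less 30 min break → 4 h 30 min
Thu: 8:05 AM–7:51 PM = 11 h 46 min; less 30 min break → 11 h 16 min
Fri: 7:54 AM–4:12 PM = 8 h 18 min; less 30 min break → 7 h 48 min
Sat: 7:10 AM–5:54 PM = 10 h 44 min; less 30 min break → 10 h 14 min
Sun: 11:30 AM–6:41 PM = 7 h 11 min; less 30 min break → 6 h 41 min
Total worked: 51 h 33 min = 51.55 h.
Threshold 40 h → overtime 11 h 33 min, regular 40 h 0 min.

Regular 40.00 hours, overtime 11.55 hours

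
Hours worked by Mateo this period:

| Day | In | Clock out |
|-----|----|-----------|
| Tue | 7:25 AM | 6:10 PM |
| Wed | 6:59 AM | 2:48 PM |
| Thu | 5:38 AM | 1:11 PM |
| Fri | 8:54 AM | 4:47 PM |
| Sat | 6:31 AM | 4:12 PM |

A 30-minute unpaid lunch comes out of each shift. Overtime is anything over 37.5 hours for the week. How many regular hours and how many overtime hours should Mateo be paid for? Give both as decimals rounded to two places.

Tue: 7:25 AM–6:10 PM = 10 h 45 min; less 30 min break → 10 h 15 min
Wed: 6:59 AM–2:48 PM = 7 h 49 min; less 30 min break → 7 h 19 min
Thu: 5:38 AM–1:11 PM = 7 h 33 min; less 30 min break → 7 h 3 min
Fri: 8:54 AM–4:47 PM = 7 h 53 min; less 30 min break → 7 h 23 min
Sat: 6:31 AM–4:12 PM = 9 h 41 min; less 30 min break → 9 h 11 min
Total worked: 41 h 11 min = 41.18 h.
Threshold 37.5 h → overtime 3 h 41 min, regular 37 h 30 min.

Regular 37.50 hours, overtime 3.68 hours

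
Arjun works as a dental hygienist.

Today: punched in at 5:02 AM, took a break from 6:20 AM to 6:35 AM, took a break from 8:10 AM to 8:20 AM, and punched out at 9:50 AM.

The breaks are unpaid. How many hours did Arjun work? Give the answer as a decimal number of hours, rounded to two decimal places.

4.38 hours

Today: 5:02 AM–9:50 AM = 4 h 48 min; less 25 min break → 4 h 23 min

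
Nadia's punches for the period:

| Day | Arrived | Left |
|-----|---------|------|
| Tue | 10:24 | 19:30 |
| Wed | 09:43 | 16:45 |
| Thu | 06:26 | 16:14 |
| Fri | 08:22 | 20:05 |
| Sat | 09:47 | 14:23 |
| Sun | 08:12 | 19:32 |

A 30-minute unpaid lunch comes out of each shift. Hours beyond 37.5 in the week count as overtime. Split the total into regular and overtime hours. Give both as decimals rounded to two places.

Tue: 10:24–19:30 = 9 h 6 min; less 30 min break → 8 h 36 min
Wed: 09:43–16:45 = 7 h 2 min; less 30 min break → 6 h 32 min
Thu: 06:26–16:14 = 9 h 48 min; less 30 min break → 9 h 18 min
Fri: 08:22–20:05 = 11 h 43 min; less 30 min break → 11 h 13 min
Sat: 09:47–14:23 = 4 h 36 min; less 30 min break → 4 h 6 min
Sun: 08:12–19:32 = 11 h 20 min; less 30 min break → 10 h 50 min
Total worked: 50 h 35 min = 50.58 h.
Threshold 37.5 h → overtime 13 h 5 min, regular 37 h 30 min.

Regular 37.50 hours, overtime 13.08 hours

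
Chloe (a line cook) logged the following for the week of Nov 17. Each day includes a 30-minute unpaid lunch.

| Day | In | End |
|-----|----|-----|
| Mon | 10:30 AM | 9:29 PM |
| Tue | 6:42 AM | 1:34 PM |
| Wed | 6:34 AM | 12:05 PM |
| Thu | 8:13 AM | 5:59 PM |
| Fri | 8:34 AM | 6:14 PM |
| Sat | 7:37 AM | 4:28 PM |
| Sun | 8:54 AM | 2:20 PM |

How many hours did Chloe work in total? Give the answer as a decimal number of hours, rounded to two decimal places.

Mon: 10:30 AM–9:29 PM = 10 h 59 min; less 30 min break → 10 h 29 min
Tue: 6:42 AM–1:34 PM = 6 h 52 min; less 30 min break → 6 h 22 min
Wed: 6:34 AM–12:05 PM = 5 h 31 min; less 30 min break → 5 h 1 min
Thu: 8:13 AM–5:59 PM = 9 h 46 min; less 30 min break → 9 h 16 min
Fri: 8:34 AM–6:14 PM = 9 h 40 min; less 30 min break → 9 h 10 min
Sat: 7:37 AM–4:28 PM = 8 h 51 min; less 30 min break → 8 h 21 min
Sun: 8:54 AM–2:20 PM = 5 h 26 min; less 30 min break → 4 h 56 min
Total: 10 h 29 min + 6 h 22 min + 5 h 1 min + 9 h 16 min + 9 h 10 min + 8 h 21 min + 4 h 56 min = 53 h 35 min.

53.58 hours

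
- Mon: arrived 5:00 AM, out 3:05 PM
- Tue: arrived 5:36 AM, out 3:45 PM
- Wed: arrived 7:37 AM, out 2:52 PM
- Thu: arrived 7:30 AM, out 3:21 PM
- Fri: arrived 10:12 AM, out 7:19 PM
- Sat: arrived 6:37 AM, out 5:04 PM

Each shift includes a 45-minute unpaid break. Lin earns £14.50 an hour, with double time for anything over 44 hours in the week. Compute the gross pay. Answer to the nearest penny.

Mon: 5:00 AM–3:05 PM = 10 h 5 min; less 45 min break → 9 h 20 min
Tue: 5:36 AM–3:45 PM = 10 h 9 min; less 45 min break → 9 h 24 min
Wed: 7:37 AM–2:52 PM = 7 h 15 min; less 45 min break → 6 h 30 min
Thu: 7:30 AM–3:21 PM = 7 h 51 min; less 45 min break → 7 h 6 min
Fri: 10:12 AM–7:19 PM = 9 h 7 min; less 45 min break → 8 h 22 min
Sat: 6:37 AM–5:04 PM = 10 h 27 min; less 45 min break → 9 h 42 min
Total worked: 50 h 24 min = 3024 min.
Regular 44 h 0 min = 2640 min at £14.50/h; overtime 6 h 24 min = 384 min at £29.00/h.
Pay = (2640 × £14.50 + 384 × £29.00) ÷ 60 = £823.60.

£823.60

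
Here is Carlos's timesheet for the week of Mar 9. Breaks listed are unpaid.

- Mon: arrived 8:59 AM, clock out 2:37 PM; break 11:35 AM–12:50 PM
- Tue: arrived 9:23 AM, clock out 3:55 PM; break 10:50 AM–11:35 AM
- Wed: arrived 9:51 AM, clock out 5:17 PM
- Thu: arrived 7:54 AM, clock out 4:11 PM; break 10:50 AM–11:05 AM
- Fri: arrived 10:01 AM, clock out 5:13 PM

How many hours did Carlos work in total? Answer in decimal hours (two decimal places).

Mon: 8:59 AM–2:37 PM = 5 h 38 min; less 75 min break → 4 h 23 min
Tue: 9:23 AM–3:55 PM = 6 h 32 min; less 45 min break → 5 h 47 min
Wed: 9:51 AM–5:17 PM = 7 h 26 min
Thu: 7:54 AM–4:11 PM = 8 h 17 min; less 15 min break → 8 h 2 min
Fri: 10:01 AM–5:13 PM = 7 h 12 min
Total: 4 h 23 min + 5 h 47 min + 7 h 26 min + 8 h 2 min + 7 h 12 min = 32 h 50 min.

32.83 hours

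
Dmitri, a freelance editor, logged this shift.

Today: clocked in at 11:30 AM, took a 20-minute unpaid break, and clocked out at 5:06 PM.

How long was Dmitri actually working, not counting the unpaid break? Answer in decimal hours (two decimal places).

5.27 hours

Today: 11:30 AM–5:06 PM = 5 h 36 min; less 20 min break → 5 h 16 min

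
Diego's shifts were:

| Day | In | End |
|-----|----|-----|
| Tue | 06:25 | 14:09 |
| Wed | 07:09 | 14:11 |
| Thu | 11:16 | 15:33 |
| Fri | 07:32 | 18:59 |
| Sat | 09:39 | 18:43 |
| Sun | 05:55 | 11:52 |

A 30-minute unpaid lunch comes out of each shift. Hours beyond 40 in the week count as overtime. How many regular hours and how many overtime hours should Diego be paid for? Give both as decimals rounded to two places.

Regular 40.00 hours, overtime 2.52 hours

Tue: 06:25–14:09 = 7 h 44 min; less 30 min break → 7 h 14 min
Wed: 07:09–14:11 = 7 h 2 min; less 30 min break → 6 h 32 min
Thu: 11:16–15:33 = 4 h 17 min; less 30 min break → 3 h 47 min
Fri: 07:32–18:59 = 11 h 27 min; less 30 min break → 10 h 57 min
Sat: 09:39–18:43 = 9 h 4 min; less 30 min break → 8 h 34 min
Sun: 05:55–11:52 = 5 h 57 min; less 30 min break → 5 h 27 min
Total worked: 42 h 31 min = 42.52 h.
Threshold 40 h → overtime 2 h 31 min, regular 40 h 0 min.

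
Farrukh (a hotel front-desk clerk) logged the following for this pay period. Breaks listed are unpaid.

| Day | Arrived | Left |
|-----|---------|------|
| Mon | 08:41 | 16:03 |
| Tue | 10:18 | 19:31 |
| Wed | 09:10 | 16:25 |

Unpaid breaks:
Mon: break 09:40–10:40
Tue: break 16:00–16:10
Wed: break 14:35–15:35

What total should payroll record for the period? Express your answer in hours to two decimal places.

21.67 hours

Mon: 08:41–16:03 = 7 h 22 min; less 60 min break → 6 h 22 min
Tue: 10:18–19:31 = 9 h 13 min; less 10 min break → 9 h 3 min
Wed: 09:10–16:25 = 7 h 15 min; less 60 min break → 6 h 15 min
Total: 6 h 22 min + 9 h 3 min + 6 h 15 min = 21 h 40 min.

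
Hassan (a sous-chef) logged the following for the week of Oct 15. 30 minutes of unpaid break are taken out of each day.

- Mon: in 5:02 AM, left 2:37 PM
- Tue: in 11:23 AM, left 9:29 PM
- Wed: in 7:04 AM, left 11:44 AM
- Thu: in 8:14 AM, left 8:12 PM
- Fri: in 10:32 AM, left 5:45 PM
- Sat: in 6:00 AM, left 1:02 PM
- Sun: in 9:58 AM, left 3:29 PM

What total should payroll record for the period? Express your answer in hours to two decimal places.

52.58 hours

Mon: 5:02 AM–2:37 PM = 9 h 35 min; less 30 min break → 9 h 5 min
Tue: 11:23 AM–9:29 PM = 10 h 6 min; less 30 min break → 9 h 36 min
Wed: 7:04 AM–11:44 AM = 4 h 40 min; less 30 min break → 4 h 10 min
Thu: 8:14 AM–8:12 PM = 11 h 58 min; less 30 min break → 11 h 28 min
Fri: 10:32 AM–5:45 PM = 7 h 13 min; less 30 min break → 6 h 43 min
Sat: 6:00 AM–1:02 PM = 7 h 2 min; less 30 min break → 6 h 32 min
Sun: 9:58 AM–3:29 PM = 5 h 31 min; less 30 min break → 5 h 1 min
Total: 9 h 5 min + 9 h 36 min + 4 h 10 min + 11 h 28 min + 6 h 43 min + 6 h 32 min + 5 h 1 min = 52 h 35 min.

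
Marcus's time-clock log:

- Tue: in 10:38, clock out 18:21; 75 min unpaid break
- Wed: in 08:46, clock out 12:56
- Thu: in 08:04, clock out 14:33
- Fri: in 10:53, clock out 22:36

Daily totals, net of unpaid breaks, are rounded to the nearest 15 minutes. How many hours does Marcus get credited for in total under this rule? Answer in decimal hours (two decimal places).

Tue: 10:38–18:21 = 7 h 43 min − 75 min = 6 h 28 min → rounds to 6 h 30 min
Wed: 08:46–12:56 = 4 h 10 min → rounds to 4 h 15 min
Thu: 08:04–14:33 = 6 h 29 min → rounds to 6 h 30 min
Fri: 10:53–22:36 = 11 h 43 min → rounds to 11 h 45 min
Total credited: 29 h 0 min.

29.00 hours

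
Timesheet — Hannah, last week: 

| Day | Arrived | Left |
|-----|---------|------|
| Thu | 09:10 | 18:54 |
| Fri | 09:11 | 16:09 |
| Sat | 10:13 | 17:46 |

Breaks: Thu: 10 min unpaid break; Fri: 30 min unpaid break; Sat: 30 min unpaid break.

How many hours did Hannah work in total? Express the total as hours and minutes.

Thu: 09:10–18:54 = 9 h 44 min; less 10 min break → 9 h 34 min
Fri: 09:11–16:09 = 6 h 58 min; less 30 min break → 6 h 28 min
Sat: 10:13–17:46 = 7 h 33 min; less 30 min break → 7 h 3 min
Total: 9 h 34 min + 6 h 28 min + 7 h 3 min = 23 h 5 min.

23 h 5 min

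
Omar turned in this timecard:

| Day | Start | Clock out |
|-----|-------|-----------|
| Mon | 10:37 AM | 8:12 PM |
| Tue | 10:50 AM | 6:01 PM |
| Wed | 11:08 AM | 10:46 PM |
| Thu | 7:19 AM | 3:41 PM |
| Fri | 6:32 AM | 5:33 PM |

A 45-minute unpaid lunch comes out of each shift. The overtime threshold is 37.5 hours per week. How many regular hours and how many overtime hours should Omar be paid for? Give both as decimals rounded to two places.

Mon: 10:37 AM–8:12 PM = 9 h 35 min; less 45 min break → 8 h 50 min
Tue: 10:50 AM–6:01 PM = 7 h 11 min; less 45 min break → 6 h 26 min
Wed: 11:08 AM–10:46 PM = 11 h 38 min; less 45 min break → 10 h 53 min
Thu: 7:19 AM–3:41 PM = 8 h 22 min; less 45 min break → 7 h 37 min
Fri: 6:32 AM–5:33 PM = 11 h 1 min; less 45 min break → 10 h 16 min
Total worked: 44 h 2 min = 44.03 h.
Threshold 37.5 h → overtime 6 h 32 min, regular 37 h 30 min.

Regular 37.50 hours, overtime 6.53 hours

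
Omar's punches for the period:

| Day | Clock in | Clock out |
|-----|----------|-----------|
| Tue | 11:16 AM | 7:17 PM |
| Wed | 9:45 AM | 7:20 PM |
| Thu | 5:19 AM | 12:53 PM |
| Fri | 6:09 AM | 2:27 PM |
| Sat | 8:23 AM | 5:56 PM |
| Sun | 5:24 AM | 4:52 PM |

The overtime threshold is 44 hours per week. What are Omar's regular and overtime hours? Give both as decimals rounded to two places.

Tue: 11:16 AM–7:17 PM = 8 h 1 min
Wed: 9:45 AM–7:20 PM = 9 h 35 min
Thu: 5:19 AM–12:53 PM = 7 h 34 min
Fri: 6:09 AM–2:27 PM = 8 h 18 min
Sat: 8:23 AM–5:56 PM = 9 h 33 min
Sun: 5:24 AM–4:52 PM = 11 h 28 min
Total worked: 54 h 29 min = 54.48 h.
Threshold 44 h → overtime 10 h 29 min, regular 44 h 0 min.

Regular 44.00 hours, overtime 10.48 hours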